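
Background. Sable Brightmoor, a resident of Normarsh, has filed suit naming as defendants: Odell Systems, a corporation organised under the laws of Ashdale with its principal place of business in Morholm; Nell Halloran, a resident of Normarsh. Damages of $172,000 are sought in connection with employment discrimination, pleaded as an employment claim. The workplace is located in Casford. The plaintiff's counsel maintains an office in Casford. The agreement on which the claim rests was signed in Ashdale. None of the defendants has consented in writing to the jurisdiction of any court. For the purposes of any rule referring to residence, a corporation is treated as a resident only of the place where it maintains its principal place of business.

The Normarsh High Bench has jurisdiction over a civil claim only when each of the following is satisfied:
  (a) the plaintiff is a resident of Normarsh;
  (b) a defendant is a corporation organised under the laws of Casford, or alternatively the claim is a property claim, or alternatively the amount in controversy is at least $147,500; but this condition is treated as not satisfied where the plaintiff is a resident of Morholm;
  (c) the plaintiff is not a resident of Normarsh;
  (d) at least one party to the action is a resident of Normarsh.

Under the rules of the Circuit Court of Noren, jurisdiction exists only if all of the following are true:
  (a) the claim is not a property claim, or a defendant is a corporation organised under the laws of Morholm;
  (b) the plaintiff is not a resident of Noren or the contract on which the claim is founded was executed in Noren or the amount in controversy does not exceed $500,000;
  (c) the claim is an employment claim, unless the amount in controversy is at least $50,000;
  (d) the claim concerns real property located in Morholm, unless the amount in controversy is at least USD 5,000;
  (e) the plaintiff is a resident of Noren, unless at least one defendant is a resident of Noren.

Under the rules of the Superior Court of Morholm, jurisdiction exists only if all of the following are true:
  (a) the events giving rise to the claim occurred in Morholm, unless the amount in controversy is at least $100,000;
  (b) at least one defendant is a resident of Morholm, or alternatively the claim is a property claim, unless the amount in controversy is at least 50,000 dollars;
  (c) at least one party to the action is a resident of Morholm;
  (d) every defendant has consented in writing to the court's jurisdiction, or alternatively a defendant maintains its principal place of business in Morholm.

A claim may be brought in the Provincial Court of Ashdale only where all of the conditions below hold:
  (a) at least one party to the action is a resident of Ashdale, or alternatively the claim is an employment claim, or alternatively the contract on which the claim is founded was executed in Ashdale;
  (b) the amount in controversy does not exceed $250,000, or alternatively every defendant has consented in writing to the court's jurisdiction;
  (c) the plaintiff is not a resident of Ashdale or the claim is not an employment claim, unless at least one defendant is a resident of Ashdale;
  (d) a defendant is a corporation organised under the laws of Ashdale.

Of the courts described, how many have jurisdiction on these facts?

2

The Normarsh High Bench:
  (a) The plaintiff resides in Normarsh. Met.
  (b) The amount in controversy is 172,000 dollars, which meets the $147,500 floor — that alternative is enough. The exception is not triggered, since the plaintiff resides in Normarsh, not Morholm. Met.
  (c) The plaintiff resides in Normarsh. Condition not met.
  (d) Sable Brightmoor resides in Normarsh. Condition met.
  → Not every requirement is met — no jurisdiction.
The Circuit Court of Noren:
  (a) The claim is an employment claim, not a property claim, so this disjunct is met. Condition met.
  (b) The plaintiff resides in Normarsh, which is not Noren, which satisfies one of the alternatives. Satisfied.
  (c) The claim is an employment claim. Condition met.
  (d) The claim does not concern real property. But the amount in controversy is $172,000, which meets the $5,000 floor, and the 'unless' clause therefore excuses the requirement. Condition met.
  (e) The plaintiff resides in Normarsh, not Noren. The proviso offers no rescue either, since no defendant resides in Noren (they reside in Morholm, Normarsh). Not met.
  → The court lacks jurisdiction.
The Superior Court of Morholm:
  (a) The operative events occurred in Casford, not Morholm. The proviso rescues it, though: the amount in controversy is 172,000 dollars, which meets the 100,000 dollars floor. Met.
  (b) Odell Systems resides in Morholm — that alternative is enough. Met.
  (c) Odell Systems resides in Morholm. Met.
  (d) Odell Systems has its principal place of business in Morholm — that alternative is enough. Satisfied.
  → All conditions met; jurisdiction exists.
The Provincial Court of Ashdale:
  (a) The claim is an employment claim, so one alternative holds. Condition met.
  (b) The amount in controversy is 172,000 dollars, within the $250,000 ceiling, which satisfies one of the alternatives. Met.
  (c) The plaintiff resides in Normarsh, which is not Ashdale, which satisfies one of the alternatives. Condition met.
  (d) Odell Systems is organised under the laws of Ashdale. Condition met.
  → Every requirement is satisfied — jurisdiction.
Courts with jurisdiction: the Superior Court of Morholm, the Provincial Court of Ashdale — 2 in total.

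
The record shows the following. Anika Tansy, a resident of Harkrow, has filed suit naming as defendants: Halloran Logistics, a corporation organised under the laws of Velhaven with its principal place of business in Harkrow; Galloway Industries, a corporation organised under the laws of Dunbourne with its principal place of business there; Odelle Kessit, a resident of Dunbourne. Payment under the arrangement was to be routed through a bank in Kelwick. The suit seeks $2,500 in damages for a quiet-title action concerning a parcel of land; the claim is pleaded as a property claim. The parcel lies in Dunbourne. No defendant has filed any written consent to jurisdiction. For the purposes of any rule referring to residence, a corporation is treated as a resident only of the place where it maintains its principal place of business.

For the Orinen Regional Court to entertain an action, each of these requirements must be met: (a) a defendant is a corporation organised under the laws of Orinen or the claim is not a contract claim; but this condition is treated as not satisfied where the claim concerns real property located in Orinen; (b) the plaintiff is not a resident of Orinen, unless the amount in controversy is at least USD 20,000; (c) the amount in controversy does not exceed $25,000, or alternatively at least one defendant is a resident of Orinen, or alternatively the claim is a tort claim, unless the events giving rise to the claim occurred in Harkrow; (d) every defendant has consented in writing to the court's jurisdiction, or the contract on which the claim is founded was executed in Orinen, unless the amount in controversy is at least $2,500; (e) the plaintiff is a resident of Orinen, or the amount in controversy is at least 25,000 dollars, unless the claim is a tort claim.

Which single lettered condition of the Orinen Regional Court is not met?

The Orinen Regional Court:
  (a) The claim is a property claim, not a contract claim, so one alternative holds. And the carve-out is inapplicable — the property lies in Dunbourne, not Orinen. Met.
  (b) The plaintiff resides in Harkrow, which is not Orinen. Met.
  (c) The amount in controversy is 2,500 dollars, within the $25,000 ceiling — that alternative is enough. Satisfied.
  (d) No such written consent has been filed; no contract (and hence no place of execution) is alleged — none of the alternatives is met. But the amount in controversy is 2,500 dollars, which meets the USD 2,500 floor, and the 'unless' clause therefore excuses the requirement. Satisfied.
  (e) The plaintiff resides in Harkrow, not Orinen; the amount in controversy is $2,500, below the 25,000 dollars floor — none of the alternatives is met. The proviso offers no rescue either, since the claim is a property claim, not a tort claim. Condition not met.
Only condition (e) fails.

(e)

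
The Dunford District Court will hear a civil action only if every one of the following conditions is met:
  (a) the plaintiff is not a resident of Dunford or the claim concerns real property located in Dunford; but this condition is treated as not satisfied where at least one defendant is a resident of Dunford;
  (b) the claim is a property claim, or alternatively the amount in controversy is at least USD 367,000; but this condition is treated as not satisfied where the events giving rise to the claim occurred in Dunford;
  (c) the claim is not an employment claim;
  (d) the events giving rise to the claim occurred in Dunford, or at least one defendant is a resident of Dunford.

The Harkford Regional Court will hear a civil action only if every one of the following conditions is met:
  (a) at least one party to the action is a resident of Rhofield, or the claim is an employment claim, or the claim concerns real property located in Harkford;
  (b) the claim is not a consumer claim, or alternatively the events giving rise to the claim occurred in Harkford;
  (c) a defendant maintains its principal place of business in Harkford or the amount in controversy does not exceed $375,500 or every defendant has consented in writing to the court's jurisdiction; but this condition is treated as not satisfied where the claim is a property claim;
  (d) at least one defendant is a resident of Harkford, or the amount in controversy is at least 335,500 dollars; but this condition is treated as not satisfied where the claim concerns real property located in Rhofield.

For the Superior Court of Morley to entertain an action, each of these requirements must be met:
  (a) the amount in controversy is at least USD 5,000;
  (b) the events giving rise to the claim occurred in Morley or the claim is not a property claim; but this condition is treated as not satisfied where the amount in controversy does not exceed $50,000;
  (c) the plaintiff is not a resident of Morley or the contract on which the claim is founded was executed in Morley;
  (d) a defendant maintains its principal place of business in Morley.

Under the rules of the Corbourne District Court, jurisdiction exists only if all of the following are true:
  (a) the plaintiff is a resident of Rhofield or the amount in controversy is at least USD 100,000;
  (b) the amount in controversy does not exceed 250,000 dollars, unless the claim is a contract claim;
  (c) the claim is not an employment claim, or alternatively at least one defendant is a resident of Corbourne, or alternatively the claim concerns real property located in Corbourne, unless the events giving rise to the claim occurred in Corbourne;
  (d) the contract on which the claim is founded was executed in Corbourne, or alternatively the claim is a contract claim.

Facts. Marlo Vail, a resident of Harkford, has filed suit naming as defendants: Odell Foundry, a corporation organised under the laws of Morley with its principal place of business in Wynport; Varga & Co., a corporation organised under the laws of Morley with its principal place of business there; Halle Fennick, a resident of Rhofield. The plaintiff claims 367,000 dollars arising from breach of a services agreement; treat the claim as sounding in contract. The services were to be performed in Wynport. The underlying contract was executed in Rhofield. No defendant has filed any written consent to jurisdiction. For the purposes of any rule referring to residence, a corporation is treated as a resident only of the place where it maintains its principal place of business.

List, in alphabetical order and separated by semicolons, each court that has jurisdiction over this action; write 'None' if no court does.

the Corbourne District Court; the Harkford Regional Court; the Superior Court of Morley

The Dunford District Court:
  (a) The plaintiff resides in Harkford, which is not Dunford, so one alternative holds. The exception is not triggered, since no defendant resides in Dunford (they reside in Wynport, Morley, Rhofield). Met.
  (b) The amount in controversy is 367,000 dollars, which meets the 367,000 dollars floor, which satisfies one of the alternatives. And the carve-out is inapplicable — the operative events occurred in Wynport, not Dunford. Met.
  (c) The claim is a contract claim, not an employment claim. Condition met.
  (d) The operative events occurred in Wynport, not Dunford; no defendant resides in Dunford (they reside in Wynport, Morley, Rhofield) — no alternative holds. Not satisfied.
  → At least one condition fails; no jurisdiction.
The Harkford Regional Court:
  (a) Halle Fennick resides in Rhofield — that alternative is enough. Condition met.
  (b) The claim is a contract claim, not a consumer claim, which satisfies one of the alternatives. Met.
  (c) The amount in controversy is USD 367,000, within the 375,500 dollars ceiling, so one alternative holds. The carve-out does not apply: the claim is a contract claim, not a property claim. Met.
  (d) The amount in controversy is 367,000 dollars, which meets the 335,500 dollars floor — that alternative is enough. And the carve-out is inapplicable — the claim does not concern real property. Met.
  → The court has jurisdiction.
The Superior Court of Morley:
  (a) The amount in controversy is USD 367,000, which meets the $5,000 floor. Satisfied.
  (b) The claim is a contract claim, not a property claim, which satisfies one of the alternatives. And the carve-out is inapplicable — the amount in controversy is USD 367,000, above the $50,000 ceiling. Satisfied.
  (c) The plaintiff resides in Harkford, which is not Morley, which satisfies one of the alternatives. Condition met.
  (d) Varga & Co. has its principal place of business in Morley. Satisfied.
  → Jurisdiction lies.
The Corbourne District Court:
  (a) The amount in controversy is $367,000, which meets the USD 100,000 floor, which satisfies one of the alternatives. Condition met.
  (b) The amount in controversy is $367,000, above the $250,000 ceiling. But the claim is a contract claim, and the 'unless' clause therefore excuses the requirement. Met.
  (c) The claim is a contract claim, not an employment claim, so one alternative holds. Met.
  (d) The claim is a contract claim, so one alternative holds. Satisfied.
  → Every requirement is satisfied — jurisdiction.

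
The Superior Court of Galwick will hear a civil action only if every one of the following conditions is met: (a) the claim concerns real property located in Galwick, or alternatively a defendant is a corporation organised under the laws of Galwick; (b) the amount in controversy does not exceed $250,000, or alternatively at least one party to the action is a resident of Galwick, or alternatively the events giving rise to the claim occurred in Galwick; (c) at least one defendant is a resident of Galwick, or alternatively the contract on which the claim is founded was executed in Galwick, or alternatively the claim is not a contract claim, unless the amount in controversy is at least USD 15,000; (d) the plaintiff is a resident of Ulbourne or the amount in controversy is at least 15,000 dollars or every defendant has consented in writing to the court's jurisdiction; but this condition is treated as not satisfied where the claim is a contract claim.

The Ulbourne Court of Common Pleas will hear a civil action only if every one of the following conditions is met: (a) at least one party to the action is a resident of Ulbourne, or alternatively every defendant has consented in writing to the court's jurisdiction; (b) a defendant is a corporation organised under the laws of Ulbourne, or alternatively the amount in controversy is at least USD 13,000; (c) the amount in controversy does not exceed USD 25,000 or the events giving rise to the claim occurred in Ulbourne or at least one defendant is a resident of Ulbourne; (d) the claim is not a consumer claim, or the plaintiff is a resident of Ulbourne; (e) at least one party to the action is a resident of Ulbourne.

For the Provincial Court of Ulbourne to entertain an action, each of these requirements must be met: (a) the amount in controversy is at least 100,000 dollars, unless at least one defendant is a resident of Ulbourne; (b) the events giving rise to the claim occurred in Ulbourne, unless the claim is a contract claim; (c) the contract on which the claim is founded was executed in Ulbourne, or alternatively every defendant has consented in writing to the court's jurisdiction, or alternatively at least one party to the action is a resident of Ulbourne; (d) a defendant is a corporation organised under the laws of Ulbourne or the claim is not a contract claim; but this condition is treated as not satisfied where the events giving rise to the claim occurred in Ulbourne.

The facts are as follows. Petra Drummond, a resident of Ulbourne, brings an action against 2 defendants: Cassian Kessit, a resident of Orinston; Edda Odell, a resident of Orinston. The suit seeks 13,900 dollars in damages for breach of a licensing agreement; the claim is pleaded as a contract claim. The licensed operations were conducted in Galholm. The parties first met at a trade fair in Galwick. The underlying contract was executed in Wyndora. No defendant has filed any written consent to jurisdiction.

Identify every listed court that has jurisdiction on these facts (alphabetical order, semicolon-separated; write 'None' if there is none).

The Superior Court of Galwick:
  (a) The claim does not concern real property; no defendant is a corporation — none of the alternatives is met. Not met.
  (b) The amount in controversy is USD 13,900, within the $250,000 ceiling — that alternative is enough. Satisfied.
  (c) No defendant resides in Galwick (they reside in Orinston, Orinston); the contract was executed in Wyndora, not Galwick; the claim is a contract claim — no alternative holds. And the amount in controversy is $13,900, below the $15,000 floor, so the proviso does not save it. Not satisfied.
  (d) The plaintiff resides in Ulbourne, which satisfies one of the alternatives. However, the claim is a contract claim, which falls within the stated exception and so defeats the condition. Condition not met.
  → At least one condition fails; no jurisdiction.
The Ulbourne Court of Common Pleas:
  (a) Petra Drummond resides in Ulbourne, so this disjunct is met. Condition met.
  (b) The amount in controversy is 13,900 dollars, which meets the 13,000 dollars floor, so one alternative holds. Met.
  (c) The amount in controversy is 13,900 dollars, within the USD 25,000 ceiling — that alternative is enough. Met.
  (d) The claim is a contract claim, not a consumer claim — that alternative is enough. Condition met.
  (e) Petra Drummond resides in Ulbourne. Satisfied.
  → All conditions met; jurisdiction exists.
The Provincial Court of Ulbourne:
  (a) The amount in controversy is 13,900 dollars, below the 100,000 dollars floor. And no defendant resides in Ulbourne (they reside in Orinston, Orinston), so the proviso does not save it. Not met.
  (b) The operative events occurred in Galholm, not Ulbourne. But the claim is a contract claim, and the 'unless' clause therefore excuses the requirement. Satisfied.
  (c) Petra Drummond resides in Ulbourne — that alternative is enough. Met.
  (d) No defendant is a corporation; the claim is a contract claim — none of the alternatives is met. Not met.
  → No jurisdiction.

the Ulbourne Court of Common Pleas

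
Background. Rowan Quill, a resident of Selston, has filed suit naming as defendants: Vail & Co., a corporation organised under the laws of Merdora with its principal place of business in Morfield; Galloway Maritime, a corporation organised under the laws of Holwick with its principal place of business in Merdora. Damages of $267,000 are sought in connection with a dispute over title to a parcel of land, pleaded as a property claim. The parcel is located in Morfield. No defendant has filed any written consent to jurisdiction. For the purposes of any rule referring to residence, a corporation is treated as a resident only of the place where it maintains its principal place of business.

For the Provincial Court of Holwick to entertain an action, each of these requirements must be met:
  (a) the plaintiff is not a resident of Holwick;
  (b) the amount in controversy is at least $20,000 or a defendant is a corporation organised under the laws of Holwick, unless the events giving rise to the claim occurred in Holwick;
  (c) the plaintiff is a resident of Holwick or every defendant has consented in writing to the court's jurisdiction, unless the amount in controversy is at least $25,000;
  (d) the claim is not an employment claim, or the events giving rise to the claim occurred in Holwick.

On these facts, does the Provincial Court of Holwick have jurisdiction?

The Provincial Court of Holwick:
  (a) The plaintiff resides in Selston, which is not Holwick. Met.
  (b) The amount in controversy is USD 267,000, which meets the $20,000 floor, which satisfies one of the alternatives. Satisfied.
  (c) The plaintiff resides in Selston, not Holwick; no such written consent has been filed — none of the alternatives is met. However, the amount in controversy is USD 267,000, which meets the $25,000 floor, so the 'unless' proviso supplies this condition. Met.
  (d) The claim is a property claim, not an employment claim — that alternative is enough. Condition met.
  → Jurisdiction lies.

Yes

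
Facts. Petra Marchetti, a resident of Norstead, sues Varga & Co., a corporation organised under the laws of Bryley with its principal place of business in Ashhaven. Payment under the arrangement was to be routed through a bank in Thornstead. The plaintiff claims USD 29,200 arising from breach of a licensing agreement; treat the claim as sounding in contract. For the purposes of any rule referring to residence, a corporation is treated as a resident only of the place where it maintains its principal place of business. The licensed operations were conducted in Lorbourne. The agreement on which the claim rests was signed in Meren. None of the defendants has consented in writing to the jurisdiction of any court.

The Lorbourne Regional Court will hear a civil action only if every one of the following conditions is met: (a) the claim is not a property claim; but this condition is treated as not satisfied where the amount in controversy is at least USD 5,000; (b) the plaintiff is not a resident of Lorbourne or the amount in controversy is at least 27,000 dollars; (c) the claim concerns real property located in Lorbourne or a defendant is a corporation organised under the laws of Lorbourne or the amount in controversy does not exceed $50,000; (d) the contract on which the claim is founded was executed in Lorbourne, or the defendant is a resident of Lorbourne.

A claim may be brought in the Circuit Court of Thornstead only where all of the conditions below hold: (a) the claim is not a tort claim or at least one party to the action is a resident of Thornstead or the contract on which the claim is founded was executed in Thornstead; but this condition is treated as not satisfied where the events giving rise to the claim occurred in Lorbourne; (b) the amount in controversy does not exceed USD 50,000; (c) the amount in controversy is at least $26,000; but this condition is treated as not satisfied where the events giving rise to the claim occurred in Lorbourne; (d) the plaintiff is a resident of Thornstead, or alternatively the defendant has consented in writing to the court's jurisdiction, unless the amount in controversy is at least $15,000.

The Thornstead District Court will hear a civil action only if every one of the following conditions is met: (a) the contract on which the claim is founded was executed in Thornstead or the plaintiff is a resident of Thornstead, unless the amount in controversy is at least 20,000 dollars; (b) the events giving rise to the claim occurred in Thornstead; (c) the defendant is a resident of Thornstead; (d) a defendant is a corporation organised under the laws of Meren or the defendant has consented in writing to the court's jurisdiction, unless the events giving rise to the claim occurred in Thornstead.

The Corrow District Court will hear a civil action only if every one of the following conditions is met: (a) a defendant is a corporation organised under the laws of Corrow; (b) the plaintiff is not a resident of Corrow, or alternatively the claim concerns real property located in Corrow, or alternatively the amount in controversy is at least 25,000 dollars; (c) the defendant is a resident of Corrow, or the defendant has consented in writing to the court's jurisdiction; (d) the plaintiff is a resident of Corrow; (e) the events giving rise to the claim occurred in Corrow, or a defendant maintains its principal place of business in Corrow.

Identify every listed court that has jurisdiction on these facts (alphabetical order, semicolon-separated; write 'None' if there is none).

The Lorbourne Regional Court:
  (a) The claim is a contract claim, not a property claim. However, the amount in controversy is USD 29,200, which meets the 5,000 dollars floor, which falls within the stated exception and so defeats the condition. Not met.
  (b) The plaintiff resides in Norstead, which is not Lorbourne, so this disjunct is met. Condition met.
  (c) The amount in controversy is $29,200, within the 50,000 dollars ceiling, so this disjunct is met. Condition met.
  (d) The contract was executed in Meren, not Lorbourne; the defendant resides in Ashhaven, not Lorbourne — no alternative holds. Fails.
  → No jurisdiction.
The Circuit Court of Thornstead:
  (a) The claim is a contract claim, not a tort claim — that alternative is enough. But the operative events occurred in Lorbourne, triggering the carve-out and defeating this condition. Condition not met.
  (b) The amount in controversy is USD 29,200, within the USD 50,000 ceiling. Condition met.
  (c) The amount in controversy is 29,200 dollars, which meets the 26,000 dollars floor. But the carve-out bites: the operative events occurred in Lorbourne. Not met.
  (d) The plaintiff resides in Norstead, not Thornstead; no such written consent has been filed — every alternative fails. But the amount in controversy is $29,200, which meets the USD 15,000 floor, and the 'unless' clause therefore excuses the requirement. Condition met.
  → At least one condition fails; no jurisdiction.
The Thornstead District Court:
  (a) The contract was executed in Meren, not Thornstead; the plaintiff resides in Norstead, not Thornstead — every alternative fails. The proviso rescues it, though: the amount in controversy is USD 29,200, which meets the 20,000 dollars floor. Condition met.
  (b) The operative events occurred in Lorbourne, not Thornstead. Not satisfied.
  (c) The defendant resides in Ashhaven, not Thornstead. Not met.
  (d) The corporate defendant(s) are organised in Bryley, not Meren; no such written consent has been filed — every alternative fails. And the operative events occurred in Lorbourne, not Thornstead, so the proviso does not save it. Condition not met.
  → Not every requirement is met — no jurisdiction.
The Corrow District Court:
  (a) The corporate defendant(s) are organised in Bryley, not Corrow. Not satisfied.
  (b) The plaintiff resides in Norstead, which is not Corrow, so one alternative holds. Satisfied.
  (c) The defendant resides in Ashhaven, not Corrow; no such written consent has been filed — none of the alternatives is met. Not met.
  (d) The plaintiff resides in Norstead, not Corrow. Not satisfied.
  (e) The operative events occurred in Lorbourne, not Corrow; the corporate defendant(s) have their principal place of business in Ashhaven, not Corrow — every alternative fails. Not met.
  → At least one condition fails; no jurisdiction.

None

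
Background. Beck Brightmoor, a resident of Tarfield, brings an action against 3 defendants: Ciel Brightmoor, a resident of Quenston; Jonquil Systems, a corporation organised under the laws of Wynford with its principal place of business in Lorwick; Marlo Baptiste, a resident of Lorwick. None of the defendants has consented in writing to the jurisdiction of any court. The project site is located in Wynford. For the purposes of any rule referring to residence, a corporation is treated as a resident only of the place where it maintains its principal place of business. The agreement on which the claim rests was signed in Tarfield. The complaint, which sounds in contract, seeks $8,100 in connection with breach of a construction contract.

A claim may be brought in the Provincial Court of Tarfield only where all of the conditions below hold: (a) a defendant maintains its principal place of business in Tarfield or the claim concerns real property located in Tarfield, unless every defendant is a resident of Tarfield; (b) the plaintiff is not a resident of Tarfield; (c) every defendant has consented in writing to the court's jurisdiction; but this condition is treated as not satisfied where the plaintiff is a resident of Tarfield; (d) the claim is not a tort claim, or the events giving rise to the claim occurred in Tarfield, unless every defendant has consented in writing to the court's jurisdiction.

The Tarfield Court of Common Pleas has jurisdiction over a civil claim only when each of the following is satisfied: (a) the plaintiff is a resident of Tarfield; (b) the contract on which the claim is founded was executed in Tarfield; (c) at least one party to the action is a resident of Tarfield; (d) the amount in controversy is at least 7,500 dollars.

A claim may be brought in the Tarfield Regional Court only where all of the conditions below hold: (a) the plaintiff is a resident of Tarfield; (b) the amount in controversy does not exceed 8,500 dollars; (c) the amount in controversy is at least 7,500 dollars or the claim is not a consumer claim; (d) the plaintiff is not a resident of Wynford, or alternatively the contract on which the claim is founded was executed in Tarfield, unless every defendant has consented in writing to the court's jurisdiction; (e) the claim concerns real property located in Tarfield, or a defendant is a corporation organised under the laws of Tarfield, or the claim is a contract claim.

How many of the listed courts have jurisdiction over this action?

2

The Provincial Court of Tarfield:
  (a) The corporate defendant(s) have their principal place of business in Lorwick, not Tarfield; the claim does not concern real property — no alternative holds. Nor does the 'unless' clause help: the defendants reside as follows — Ciel Brightmoor in Quenston, Jonquil Systems in Lorwick, Marlo Baptiste in Lorwick — not all in Tarfield. Not satisfied.
  (b) The plaintiff resides in Tarfield. Fails.
  (c) No such written consent has been filed. Not met.
  (d) The claim is a contract claim, not a tort claim, which satisfies one of the alternatives. Satisfied.
  → No jurisdiction.
The Tarfield Court of Common Pleas:
  (a) The plaintiff resides in Tarfield. Met.
  (b) The contract was executed in Tarfield. Met.
  (c) Beck Brightmoor resides in Tarfield. Satisfied.
  (d) The amount in controversy is 8,100 dollars, which meets the 7,500 dollars floor. Satisfied.
  → All conditions met; jurisdiction exists.
The Tarfield Regional Court:
  (a) The plaintiff resides in Tarfield. Satisfied.
  (b) The amount in controversy is 8,100 dollars, within the USD 8,500 ceiling. Condition met.
  (c) The amount in controversy is USD 8,100, which meets the USD 7,500 floor, so one alternative holds. Satisfied.
  (d) The plaintiff resides in Tarfield, which is not Wynford, which satisfies one of the alternatives. Met.
  (e) The claim is a contract claim, which satisfies one of the alternatives. Satisfied.
  → Every requirement is satisfied — jurisdiction.
Courts with jurisdiction: the Tarfield Court of Common Pleas, the Tarfield Regional Court — 2 in total.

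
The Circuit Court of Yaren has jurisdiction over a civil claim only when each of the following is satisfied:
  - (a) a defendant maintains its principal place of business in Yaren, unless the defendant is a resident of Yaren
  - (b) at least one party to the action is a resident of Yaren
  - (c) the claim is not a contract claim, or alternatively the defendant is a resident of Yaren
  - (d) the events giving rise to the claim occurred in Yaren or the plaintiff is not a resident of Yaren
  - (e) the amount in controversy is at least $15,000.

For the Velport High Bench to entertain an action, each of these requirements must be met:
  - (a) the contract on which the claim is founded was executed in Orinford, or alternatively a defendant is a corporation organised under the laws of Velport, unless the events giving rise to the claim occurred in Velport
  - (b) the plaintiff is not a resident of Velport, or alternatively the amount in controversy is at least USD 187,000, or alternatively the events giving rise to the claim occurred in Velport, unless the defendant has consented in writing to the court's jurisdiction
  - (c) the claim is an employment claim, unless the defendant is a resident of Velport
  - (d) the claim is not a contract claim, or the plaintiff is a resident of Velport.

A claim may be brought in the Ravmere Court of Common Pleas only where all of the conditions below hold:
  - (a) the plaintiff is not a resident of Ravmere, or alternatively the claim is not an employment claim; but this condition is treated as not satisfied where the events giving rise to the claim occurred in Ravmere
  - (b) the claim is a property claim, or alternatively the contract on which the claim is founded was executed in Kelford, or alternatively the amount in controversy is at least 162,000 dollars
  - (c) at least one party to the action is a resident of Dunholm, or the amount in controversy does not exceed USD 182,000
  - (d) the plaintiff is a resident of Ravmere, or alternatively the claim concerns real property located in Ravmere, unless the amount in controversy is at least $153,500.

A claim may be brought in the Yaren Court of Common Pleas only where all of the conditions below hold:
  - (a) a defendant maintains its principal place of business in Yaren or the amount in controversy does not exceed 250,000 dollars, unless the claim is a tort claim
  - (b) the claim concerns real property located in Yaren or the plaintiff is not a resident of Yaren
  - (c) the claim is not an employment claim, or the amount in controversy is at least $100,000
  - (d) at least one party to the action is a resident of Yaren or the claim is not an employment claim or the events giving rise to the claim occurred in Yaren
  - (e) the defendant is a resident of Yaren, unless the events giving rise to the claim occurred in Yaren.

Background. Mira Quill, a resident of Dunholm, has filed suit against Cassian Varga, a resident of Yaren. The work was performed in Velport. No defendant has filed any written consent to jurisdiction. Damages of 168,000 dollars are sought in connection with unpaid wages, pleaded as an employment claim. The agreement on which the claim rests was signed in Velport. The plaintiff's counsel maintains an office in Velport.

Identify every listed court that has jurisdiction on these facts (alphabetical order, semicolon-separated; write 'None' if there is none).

The Circuit Court of Yaren:
  (a) No defendant is a corporation. The proviso rescues it, though: the defendant resides in Yaren. Satisfied.
  (b) Cassian Varga resides in Yaren. Met.
  (c) The claim is an employment claim, not a contract claim — that alternative is enough. Condition met.
  (d) The plaintiff resides in Dunholm, which is not Yaren — that alternative is enough. Satisfied.
  (e) The amount in controversy is 168,000 dollars, which meets the USD 15,000 floor. Condition met.
  → All conditions met; jurisdiction exists.
The Velport High Bench:
  (a) The contract was executed in Velport, not Orinford; no defendant is a corporation — every alternative fails. However, the operative events occurred in Velport, so the 'unless' proviso supplies this condition. Condition met.
  (b) The plaintiff resides in Dunholm, which is not Velport, so this disjunct is met. Condition met.
  (c) The claim is an employment claim. Condition met.
  (d) The claim is an employment claim, not a contract claim, which satisfies one of the alternatives. Condition met.
  → The court has jurisdiction.
The Ravmere Court of Common Pleas:
  (a) The plaintiff resides in Dunholm, which is not Ravmere, so one alternative holds. And the carve-out is inapplicable — the operative events occurred in Velport, not Ravmere. Met.
  (b) The amount in controversy is $168,000, which meets the $162,000 floor, so this disjunct is met. Condition met.
  (c) Mira Quill resides in Dunholm, which satisfies one of the alternatives. Satisfied.
  (d) The plaintiff resides in Dunholm, not Ravmere; the claim does not concern real property — none of the alternatives is met. However, the amount in controversy is 168,000 dollars, which meets the $153,500 floor, so the 'unless' proviso supplies this condition. Satisfied.
  → The court has jurisdiction.
The Yaren Court of Common Pleas:
  (a) The amount in controversy is USD 168,000, within the 250,000 dollars ceiling, which satisfies one of the alternatives. Satisfied.
  (b) The plaintiff resides in Dunholm, which is not Yaren, so this disjunct is met. Met.
  (c) The amount in controversy is 168,000 dollars, which meets the USD 100,000 floor, which satisfies one of the alternatives. Condition met.
  (d) Cassian Varga resides in Yaren, so this disjunct is met. Condition met.
  (e) The defendant resides in Yaren. Satisfied.
  → All conditions met; jurisdiction exists.

the Circuit Court of Yaren; the Ravmere Court of Common Pleas; the Velport High Bench; the Yaren Court of Common Pleas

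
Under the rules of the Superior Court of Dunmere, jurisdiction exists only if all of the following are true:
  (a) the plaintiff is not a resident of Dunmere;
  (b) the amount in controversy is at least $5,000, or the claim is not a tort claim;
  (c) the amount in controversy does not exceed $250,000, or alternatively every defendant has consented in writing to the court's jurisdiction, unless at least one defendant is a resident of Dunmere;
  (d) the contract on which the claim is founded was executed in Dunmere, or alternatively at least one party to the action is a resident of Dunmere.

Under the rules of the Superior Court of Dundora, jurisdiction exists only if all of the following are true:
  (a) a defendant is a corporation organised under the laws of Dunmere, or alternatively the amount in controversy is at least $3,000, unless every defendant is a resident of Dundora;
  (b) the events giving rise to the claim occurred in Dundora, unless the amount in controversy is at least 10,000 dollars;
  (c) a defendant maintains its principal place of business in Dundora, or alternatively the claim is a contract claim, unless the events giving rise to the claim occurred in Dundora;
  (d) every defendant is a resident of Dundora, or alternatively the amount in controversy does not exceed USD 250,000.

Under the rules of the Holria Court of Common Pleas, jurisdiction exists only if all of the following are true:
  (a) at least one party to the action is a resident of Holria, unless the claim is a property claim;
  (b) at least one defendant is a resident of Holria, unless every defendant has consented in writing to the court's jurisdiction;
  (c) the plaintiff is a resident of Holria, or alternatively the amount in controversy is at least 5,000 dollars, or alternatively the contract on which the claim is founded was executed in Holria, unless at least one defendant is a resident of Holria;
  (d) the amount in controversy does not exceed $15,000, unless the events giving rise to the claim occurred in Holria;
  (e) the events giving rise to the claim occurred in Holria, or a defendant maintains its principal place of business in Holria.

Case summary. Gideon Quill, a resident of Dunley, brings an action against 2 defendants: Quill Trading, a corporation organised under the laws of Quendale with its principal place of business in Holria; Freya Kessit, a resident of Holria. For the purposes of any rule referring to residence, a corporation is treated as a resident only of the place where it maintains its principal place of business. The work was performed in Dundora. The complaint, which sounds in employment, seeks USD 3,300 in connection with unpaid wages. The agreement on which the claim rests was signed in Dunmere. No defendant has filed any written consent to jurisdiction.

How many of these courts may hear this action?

The Superior Court of Dunmere:
  (a) The plaintiff resides in Dunley, which is not Dunmere. Met.
  (b) The claim is an employment claim, not a tort claim, so this disjunct is met. Met.
  (c) The amount in controversy is 3,300 dollars, within the $250,000 ceiling, so one alternative holds. Met.
  (d) The contract was executed in Dunmere — that alternative is enough. Met.
  → The court has jurisdiction.
The Superior Court of Dundora:
  (a) The amount in controversy is 3,300 dollars, which meets the USD 3,000 floor, so this disjunct is met. Satisfied.
  (b) The operative events occurred in Dundora. Met.
  (c) The corporate defendant(s) have their principal place of business in Holria, not Dundora; the claim is an employment claim, not a contract claim — every alternative fails. However, the operative events occurred in Dundora, so the 'unless' proviso supplies this condition. Met.
  (d) The amount in controversy is USD 3,300, within the 250,000 dollars ceiling, so this disjunct is met. Satisfied.
  → The court has jurisdiction.
The Holria Court of Common Pleas:
  (a) Quill Trading resides in Holria. Condition met.
  (b) Quill Trading resides in Holria. Satisfied.
  (c) The plaintiff resides in Dunley, not Holria; the amount in controversy is 3,300 dollars, below the $5,000 floor; the contract was executed in Dunmere, not Holria — no alternative holds. However, Quill Trading resides in Holria, so the 'unless' proviso supplies this condition. Satisfied.
  (d) The amount in controversy is $3,300, within the $15,000 ceiling. Satisfied.
  (e) Quill Trading has its principal place of business in Holria, so this disjunct is met. Condition met.
  → Jurisdiction lies.
Courts with jurisdiction: the Superior Court of Dunmere, the Superior Court of Dundora, the Holria Court of Common Pleas — 3 in total.

3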